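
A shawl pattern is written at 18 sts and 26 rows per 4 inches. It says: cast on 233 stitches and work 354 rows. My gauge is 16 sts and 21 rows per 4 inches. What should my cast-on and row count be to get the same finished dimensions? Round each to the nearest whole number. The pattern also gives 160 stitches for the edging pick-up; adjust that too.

Cast on 207 stitches; work 286 rows; edging pick-up 142 stitches.

Stitches: 233 × 16/18 = 207.11 → 207.
Rows: 354 × 21/26 = 285.92 → 286.
edging pick-up: 160 × 16/18 = 142.22 → 142.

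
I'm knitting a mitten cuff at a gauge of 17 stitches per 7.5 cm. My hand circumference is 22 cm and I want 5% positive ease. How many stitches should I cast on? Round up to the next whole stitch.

53 stitches.

Finished = 22 × 1.05 = 23.10 cm.
17 / 7.5 = 2.267 sts per cm.
23.10 × 2.267 = 52.36 sts.
→ 53 sts.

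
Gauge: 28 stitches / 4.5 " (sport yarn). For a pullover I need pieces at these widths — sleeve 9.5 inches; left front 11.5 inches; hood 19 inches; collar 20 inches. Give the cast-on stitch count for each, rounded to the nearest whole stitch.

sleeve 59; left front 72; hood 118; collar 124.

Rate = 28/4.5 = 6.222 sts per in.
sleeve: 9.5 × 6.222 = 59.11 → 59.
left front: 11.5 × 6.222 = 71.56 → 72.
hood: 19 × 6.222 = 118.22 → 118.
collar: 20 × 6.222 = 124.44 → 124.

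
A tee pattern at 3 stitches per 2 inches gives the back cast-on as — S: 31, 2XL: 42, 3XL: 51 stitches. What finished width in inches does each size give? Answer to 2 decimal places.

S 20.67 inches; 2XL 28.00 inches; 3XL 34.00 inches.

3/2 = 1.5 sts per in.
S: 31 / 1.5 = 20.667 → 20.67 in.
2XL: 42 / 1.5 = 28.000 → 28.00 in.
3XL: 51 / 1.5 = 34.000 → 34.00 in.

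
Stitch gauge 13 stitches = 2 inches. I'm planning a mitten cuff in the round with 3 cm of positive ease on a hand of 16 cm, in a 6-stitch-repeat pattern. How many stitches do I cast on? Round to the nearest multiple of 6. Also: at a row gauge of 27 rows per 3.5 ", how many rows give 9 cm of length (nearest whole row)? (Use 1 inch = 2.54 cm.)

Finished = 16 + 3 = 19 cm.
19 cm × 1/2.54 = 7.48 inches.
13/2 = 6.5 sts per in; 7.48 × 6.5 = 48.62 sts.
Nearest multiple of 6 → 48.
9 cm = 3.54 inches; × 7.714 = 27.33 → 27 rows.

Cast on 48 stitches; work 27 rows.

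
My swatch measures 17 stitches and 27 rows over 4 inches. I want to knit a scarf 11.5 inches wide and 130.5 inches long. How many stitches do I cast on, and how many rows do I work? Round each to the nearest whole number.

Stitch gauge = 17/4 = 4.25 sts/in; 11.5 × 4.25 = 48.88 → 49 sts.
Row gauge = 27/4 = 6.75 rows/in; 130.5 × 6.75 = 880.88 → 881 rows.

Cast on 49 stitches and work 881 rows.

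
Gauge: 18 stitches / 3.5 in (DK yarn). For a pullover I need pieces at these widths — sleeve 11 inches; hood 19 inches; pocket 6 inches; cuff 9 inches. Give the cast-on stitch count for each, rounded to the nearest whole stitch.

Rate = 18/3.5 = 5.143 sts per in.
sleeve: 11 × 5.143 = 56.57 → 57.
hood: 19 × 5.143 = 97.71 → 98.
pocket: 6 × 5.143 = 30.86 → 31.
cuff: 9 × 5.143 = 46.29 → 46.

sleeve 57; hood 98; pocket 31; cuff 46.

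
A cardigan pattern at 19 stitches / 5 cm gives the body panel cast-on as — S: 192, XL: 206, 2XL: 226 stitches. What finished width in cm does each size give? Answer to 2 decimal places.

19/5 = 3.8 sts per cm.
S: 192 / 3.8 = 50.526 → 50.53 cm.
XL: 206 / 3.8 = 54.211 → 54.21 cm.
2XL: 226 / 3.8 = 59.474 → 59.47 cm.

S 50.53 cm; XL 54.21 cm; 2XL 59.47 cm.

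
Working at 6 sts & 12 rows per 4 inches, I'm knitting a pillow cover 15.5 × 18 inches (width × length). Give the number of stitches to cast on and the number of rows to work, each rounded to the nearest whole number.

Cast on 23 stitches and work 54 rows.

Stitch gauge = 6/4 = 1.5 sts/in; 15.5 × 1.5 = 23.25 → 23 sts.
Row gauge = 12/4 = 3 rows/in; 18 × 3 = 54.00 → 54 rows.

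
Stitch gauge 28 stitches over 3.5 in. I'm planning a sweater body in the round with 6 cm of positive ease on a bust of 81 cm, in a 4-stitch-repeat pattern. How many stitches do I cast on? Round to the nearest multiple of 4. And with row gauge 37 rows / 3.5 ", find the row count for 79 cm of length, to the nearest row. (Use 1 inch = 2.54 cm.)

Finished = 81 + 6 = 87 cm.
87 cm × 1/2.54 = 34.25 inches.
28/3.5 = 8 sts per in; 34.25 × 8 = 274.02 sts.
Nearest multiple of 4 → 276.
79 cm = 31.10 inches; × 10.571 = 328.80 → 329 rows.

Cast on 276 stitches; work 329 rows.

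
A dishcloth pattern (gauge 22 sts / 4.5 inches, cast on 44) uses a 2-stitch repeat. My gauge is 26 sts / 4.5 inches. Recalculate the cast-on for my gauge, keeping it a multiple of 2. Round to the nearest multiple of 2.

44 × 26 / 22 = 52.00.
Nearest multiple of 2: 52.

52 stitches.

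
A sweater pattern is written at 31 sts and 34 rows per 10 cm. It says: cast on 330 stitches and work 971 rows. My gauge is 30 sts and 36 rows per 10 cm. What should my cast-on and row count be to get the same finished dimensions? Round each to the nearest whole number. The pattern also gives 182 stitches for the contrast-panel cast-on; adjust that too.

Cast on 319 stitches; work 1028 rows; contrast-panel cast-on 176 stitches.

Stitches: 330 × 30/31 = 319.35 → 319.
Rows: 971 × 36/34 = 1028.12 → 1028.
contrast-panel cast-on: 182 × 30/31 = 176.13 → 176.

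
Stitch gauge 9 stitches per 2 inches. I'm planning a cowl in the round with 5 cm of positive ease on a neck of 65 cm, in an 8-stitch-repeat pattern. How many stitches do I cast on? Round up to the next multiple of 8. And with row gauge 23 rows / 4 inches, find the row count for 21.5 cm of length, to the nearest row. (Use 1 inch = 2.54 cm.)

Finished = 65 + 5 = 70 cm.
70 cm × 1/2.54 = 27.56 inches.
9/2 = 4.5 sts per in; 27.56 × 4.5 = 124.02 sts.
Next multiple of 8 → 128.
21.5 cm = 8.46 inches; × 5.75 = 48.67 → 49 rows.

Cast on 128 stitches; work 49 rows.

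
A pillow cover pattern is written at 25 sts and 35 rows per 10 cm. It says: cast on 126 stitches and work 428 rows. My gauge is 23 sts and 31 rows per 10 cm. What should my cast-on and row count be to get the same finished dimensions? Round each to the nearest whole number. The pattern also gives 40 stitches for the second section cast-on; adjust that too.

Stitches: 126 × 23/25 = 115.92 → 116.
Rows: 428 × 31/35 = 379.09 → 379.
second section cast-on: 40 × 23/25 = 36.80 → 37.

Cast on 116 stitches; work 379 rows; second section cast-on 37 stitches.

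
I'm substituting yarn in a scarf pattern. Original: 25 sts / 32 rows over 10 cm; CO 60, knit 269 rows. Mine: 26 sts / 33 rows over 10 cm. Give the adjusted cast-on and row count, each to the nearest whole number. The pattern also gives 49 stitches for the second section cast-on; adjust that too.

Cast on 62 stitches; work 277 rows; second section cast-on 51 stitches.

Stitches: 60 × 26/25 = 62.40 → 62.
Rows: 269 × 33/32 = 277.41 → 277.
second section cast-on: 49 × 26/25 = 50.96 → 51.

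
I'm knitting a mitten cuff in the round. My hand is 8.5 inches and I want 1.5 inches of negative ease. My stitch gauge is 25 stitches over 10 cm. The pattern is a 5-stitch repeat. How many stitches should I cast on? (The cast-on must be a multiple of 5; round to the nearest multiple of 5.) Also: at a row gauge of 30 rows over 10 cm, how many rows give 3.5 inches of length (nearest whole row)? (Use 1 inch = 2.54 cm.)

Cast on 45 stitches; work 27 rows.

Finished = 8.5 − 1.5 = 7 inches.
7 inches × 2.54 = 17.78 cm.
25/10 = 2.5 sts per cm; 17.78 × 2.5 = 44.45 sts.
Nearest multiple of 5 → 45.
3.5 inches = 8.89 cm; × 3 = 26.67 → 27 rows.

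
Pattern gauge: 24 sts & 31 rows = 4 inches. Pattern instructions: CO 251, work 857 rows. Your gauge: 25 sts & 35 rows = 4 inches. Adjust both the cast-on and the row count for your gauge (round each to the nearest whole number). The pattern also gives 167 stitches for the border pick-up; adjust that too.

Cast on 261 stitches; work 968 rows; border pick-up 174 stitches.

Stitches: 251 × 25/24 = 261.46 → 261.
Rows: 857 × 35/31 = 967.58 → 968.
border pick-up: 167 × 25/24 = 173.96 → 174.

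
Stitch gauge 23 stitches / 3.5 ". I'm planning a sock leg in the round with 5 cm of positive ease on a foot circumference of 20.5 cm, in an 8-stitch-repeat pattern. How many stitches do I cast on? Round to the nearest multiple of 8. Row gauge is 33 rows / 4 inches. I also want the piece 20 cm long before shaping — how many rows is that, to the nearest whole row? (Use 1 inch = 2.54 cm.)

Cast on 64 stitches; work 65 rows.

Finished = 20.5 + 5 = 25.5 cm.
25.5 cm × 1/2.54 = 10.04 inches.
23/3.5 = 6.571 sts per in; 10.04 × 6.571 = 65.97 sts.
Nearest multiple of 8 → 64.
20 cm = 7.87 inches; × 8.25 = 64.96 → 65 rows.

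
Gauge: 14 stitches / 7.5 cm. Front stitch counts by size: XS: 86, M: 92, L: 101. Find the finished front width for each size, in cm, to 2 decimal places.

14/7.5 = 1.867 sts per cm.
XS: 86 / 1.867 = 46.071 → 46.07 cm.
M: 92 / 1.867 = 49.286 → 49.29 cm.
L: 101 / 1.867 = 54.107 → 54.11 cm.

XS 46.07 cm; M 49.29 cm; L 54.11 cm.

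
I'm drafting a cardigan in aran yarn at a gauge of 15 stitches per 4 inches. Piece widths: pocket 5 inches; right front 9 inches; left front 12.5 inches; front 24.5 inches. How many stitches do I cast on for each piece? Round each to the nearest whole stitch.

Rate = 15/4 = 3.75 sts per in.
pocket: 5 × 3.75 = 18.75 → 19.
right front: 9 × 3.75 = 33.75 → 34.
left front: 12.5 × 3.75 = 46.88 → 47.
front: 24.5 × 3.75 = 91.88 → 92.

pocket 19; right front 34; left front 47; front 92.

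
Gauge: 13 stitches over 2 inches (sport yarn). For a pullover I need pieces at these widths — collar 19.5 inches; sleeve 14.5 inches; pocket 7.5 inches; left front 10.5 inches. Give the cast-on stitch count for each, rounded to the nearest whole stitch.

collar 127; sleeve 94; pocket 49; left front 68.

Rate = 13/2 = 6.5 sts per in.
collar: 19.5 × 6.5 = 126.75 → 127.
sleeve: 14.5 × 6.5 = 94.25 → 94.
pocket: 7.5 × 6.5 = 48.75 → 49.
left front: 10.5 × 6.5 = 68.25 → 68.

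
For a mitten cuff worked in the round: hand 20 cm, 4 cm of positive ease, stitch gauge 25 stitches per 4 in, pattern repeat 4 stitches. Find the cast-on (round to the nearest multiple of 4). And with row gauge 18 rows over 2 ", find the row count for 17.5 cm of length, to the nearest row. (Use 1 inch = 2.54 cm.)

Finished = 20 + 4 = 24 cm.
24 cm × 1/2.54 = 9.45 inches.
25/4 = 6.25 sts per in; 9.45 × 6.25 = 59.06 sts.
Nearest multiple of 4 → 60.
17.5 cm = 6.89 inches; × 9 = 62.01 → 62 rows.

Cast on 60 stitches; work 62 rows.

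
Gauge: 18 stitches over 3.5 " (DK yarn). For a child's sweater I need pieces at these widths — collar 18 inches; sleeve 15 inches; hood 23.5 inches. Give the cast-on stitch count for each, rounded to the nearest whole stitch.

Rate = 18/3.5 = 5.143 sts per in.
collar: 18 × 5.143 = 92.57 → 93.
sleeve: 15 × 5.143 = 77.14 → 77.
hood: 23.5 × 5.143 = 120.86 → 121.

collar 93; sleeve 77; hood 121.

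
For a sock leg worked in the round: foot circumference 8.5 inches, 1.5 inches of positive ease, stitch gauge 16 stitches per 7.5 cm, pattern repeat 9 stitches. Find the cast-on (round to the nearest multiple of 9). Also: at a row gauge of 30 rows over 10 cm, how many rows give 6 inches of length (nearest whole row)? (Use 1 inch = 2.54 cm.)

Finished = 8.5 + 1.5 = 10 inches.
10 inches × 2.54 = 25.40 cm.
16/7.5 = 2.133 sts per cm; 25.40 × 2.133 = 54.19 sts.
Nearest multiple of 9 → 54.
6 inches = 15.24 cm; × 3 = 45.72 → 46 rows.

Cast on 54 stitches; work 46 rows.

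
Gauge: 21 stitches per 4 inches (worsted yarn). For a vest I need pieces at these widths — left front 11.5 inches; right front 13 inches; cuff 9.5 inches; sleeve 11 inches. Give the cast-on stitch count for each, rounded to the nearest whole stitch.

Rate = 21/4 = 5.25 sts per in.
left front: 11.5 × 5.25 = 60.38 → 60.
right front: 13 × 5.25 = 68.25 → 68.
cuff: 9.5 × 5.25 = 49.88 → 50.
sleeve: 11 × 5.25 = 57.75 → 58.

left front 60; right front 68; cuff 50; sleeve 58.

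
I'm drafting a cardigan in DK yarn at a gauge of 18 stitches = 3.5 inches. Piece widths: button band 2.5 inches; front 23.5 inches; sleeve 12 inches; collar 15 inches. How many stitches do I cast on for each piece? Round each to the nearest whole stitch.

button band 13; front 121; sleeve 62; collar 77.

Rate = 18/3.5 = 5.143 sts per in.
button band: 2.5 × 5.143 = 12.86 → 13.
front: 23.5 × 5.143 = 120.86 → 121.
sleeve: 12 × 5.143 = 61.71 → 62.
collar: 15 × 5.143 = 77.14 → 77.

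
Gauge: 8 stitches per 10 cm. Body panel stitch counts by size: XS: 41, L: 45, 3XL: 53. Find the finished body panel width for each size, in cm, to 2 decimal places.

XS 51.25 cm; L 56.25 cm; 3XL 66.25 cm.

8/10 = 0.8 sts per cm.
XS: 41 / 0.8 = 51.250 → 51.25 cm.
L: 45 / 0.8 = 56.250 → 56.25 cm.
3XL: 53 / 0.8 = 66.250 → 66.25 cm.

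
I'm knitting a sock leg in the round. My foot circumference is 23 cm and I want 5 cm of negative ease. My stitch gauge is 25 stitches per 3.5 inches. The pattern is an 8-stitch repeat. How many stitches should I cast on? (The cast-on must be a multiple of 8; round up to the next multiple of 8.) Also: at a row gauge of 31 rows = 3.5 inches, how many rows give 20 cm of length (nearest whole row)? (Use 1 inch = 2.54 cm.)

Finished = 23 − 5 = 18 cm.
18 cm × 1/2.54 = 7.09 inches.
25/3.5 = 7.143 sts per in; 7.09 × 7.143 = 50.62 sts.
Next multiple of 8 → 56.
20 cm = 7.87 inches; × 8.857 = 69.74 → 70 rows.

Cast on 56 stitches; work 70 rows.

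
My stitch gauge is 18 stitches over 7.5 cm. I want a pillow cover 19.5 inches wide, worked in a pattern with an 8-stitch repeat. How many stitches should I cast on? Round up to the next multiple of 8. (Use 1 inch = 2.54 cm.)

CO 120 sts.

19.5 in = 19.5 × 2.54 = 49.53 cm.
18 / 7.5 = 2.4 sts/cm.
49.53 × 2.4 = 118.87 sts.
→ 120.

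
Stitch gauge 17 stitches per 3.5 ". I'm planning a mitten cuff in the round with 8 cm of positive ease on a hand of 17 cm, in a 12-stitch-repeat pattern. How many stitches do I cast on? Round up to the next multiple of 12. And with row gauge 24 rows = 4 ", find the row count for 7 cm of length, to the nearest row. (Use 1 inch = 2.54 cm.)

Cast on 48 stitches; work 17 rows.

Finished = 17 + 8 = 25 cm.
25 cm × 1/2.54 = 9.84 inches.
17/3.5 = 4.857 sts per in; 9.84 × 4.857 = 47.81 sts.
Next multiple of 12 → 48.
7 cm = 2.76 inches; × 6 = 16.54 → 17 rows.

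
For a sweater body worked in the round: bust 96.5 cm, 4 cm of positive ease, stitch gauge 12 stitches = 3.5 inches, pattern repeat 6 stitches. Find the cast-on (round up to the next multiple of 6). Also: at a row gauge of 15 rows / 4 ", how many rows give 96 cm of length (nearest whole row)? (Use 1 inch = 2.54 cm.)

Cast on 138 stitches; work 142 rows.

Finished = 96.5 + 4 = 100.5 cm.
100.5 cm × 1/2.54 = 39.57 inches.
12/3.5 = 3.429 sts per in; 39.57 × 3.429 = 135.66 sts.
Next multiple of 6 → 138.
96 cm = 37.80 inches; × 3.75 = 141.73 → 142 rows.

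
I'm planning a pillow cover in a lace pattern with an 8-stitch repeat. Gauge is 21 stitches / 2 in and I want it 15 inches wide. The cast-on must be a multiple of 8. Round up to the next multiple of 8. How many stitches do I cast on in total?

21 / 2 = 10.5 sts per inch.
15 × 10.5 = 157.50 sts.
Next multiple of 8: 160.

160 stitches.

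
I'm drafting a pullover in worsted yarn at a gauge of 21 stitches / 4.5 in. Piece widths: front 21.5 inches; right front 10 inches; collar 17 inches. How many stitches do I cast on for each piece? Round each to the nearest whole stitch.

front 100; right front 47; collar 79.

Rate = 21/4.5 = 4.667 sts per in.
front: 21.5 × 4.667 = 100.33 → 100.
right front: 10 × 4.667 = 46.67 → 47.
collar: 17 × 4.667 = 79.33 → 79.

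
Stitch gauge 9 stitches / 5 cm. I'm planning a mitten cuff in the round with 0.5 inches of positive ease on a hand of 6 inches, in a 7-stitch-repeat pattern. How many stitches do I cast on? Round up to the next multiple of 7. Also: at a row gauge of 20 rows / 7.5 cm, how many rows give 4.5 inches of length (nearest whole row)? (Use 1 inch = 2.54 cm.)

Finished = 6 + 0.5 = 6.5 inches.
6.5 inches × 2.54 = 16.51 cm.
9/5 = 1.8 sts per cm; 16.51 × 1.8 = 29.72 sts.
Next multiple of 7 → 35.
4.5 inches = 11.43 cm; × 2.667 = 30.48 → 30 rows.

Cast on 35 stitches; work 30 rows.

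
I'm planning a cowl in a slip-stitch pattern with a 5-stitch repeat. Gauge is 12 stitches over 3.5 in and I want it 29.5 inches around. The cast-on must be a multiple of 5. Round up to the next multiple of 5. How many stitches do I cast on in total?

12 / 3.5 = 3.429 sts per inch.
29.5 × 3.429 = 101.14 sts.
Next multiple of 5: 105.

105 stitches.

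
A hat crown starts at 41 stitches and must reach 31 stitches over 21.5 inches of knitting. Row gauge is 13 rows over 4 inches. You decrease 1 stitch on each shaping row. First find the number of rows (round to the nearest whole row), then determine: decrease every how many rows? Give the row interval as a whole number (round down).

Decrease every 7th row.

Rows = 21.5 × 3.25 = 69.9 → 70 rows.
Stitches to remove: 10 → 10 shaping rows (at 1 st each).
70 / 10 = 7.00 → every 7 rows.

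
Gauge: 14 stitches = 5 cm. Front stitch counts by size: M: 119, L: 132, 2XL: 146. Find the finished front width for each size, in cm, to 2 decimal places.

14/5 = 2.8 sts per cm.
M: 119 / 2.8 = 42.500 → 42.50 cm.
L: 132 / 2.8 = 47.143 → 47.14 cm.
2XL: 146 / 2.8 = 52.143 → 52.14 cm.

M 42.50 cm; L 47.14 cm; 2XL 52.14 cm.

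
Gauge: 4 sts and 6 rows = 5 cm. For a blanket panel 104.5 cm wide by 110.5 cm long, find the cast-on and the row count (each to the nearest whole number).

Cast on 84 stitches and work 133 rows.

Stitch gauge = 4/5 = 0.8 sts/cm; 104.5 × 0.8 = 83.60 → 84 sts.
Row gauge = 6/5 = 1.2 rows/cm; 110.5 × 1.2 = 132.60 → 133 rows.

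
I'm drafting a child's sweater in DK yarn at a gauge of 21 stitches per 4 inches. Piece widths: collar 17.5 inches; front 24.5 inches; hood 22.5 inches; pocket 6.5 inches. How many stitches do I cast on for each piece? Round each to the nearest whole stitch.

collar 92; front 129; hood 118; pocket 34.

Rate = 21/4 = 5.25 sts per in.
collar: 17.5 × 5.25 = 91.88 → 92.
front: 24.5 × 5.25 = 128.62 → 129.
hood: 22.5 × 5.25 = 118.12 → 118.
pocket: 6.5 × 5.25 = 34.12 → 34.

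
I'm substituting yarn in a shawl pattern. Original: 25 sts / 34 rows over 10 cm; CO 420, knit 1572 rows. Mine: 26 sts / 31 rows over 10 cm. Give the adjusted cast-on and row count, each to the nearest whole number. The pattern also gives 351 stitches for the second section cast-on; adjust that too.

Cast on 437 stitches; work 1433 rows; second section cast-on 365 stitches.

Stitches: 420 × 26/25 = 436.80 → 437.
Rows: 1572 × 31/34 = 1433.29 → 1433.
second section cast-on: 351 × 26/25 = 365.04 → 365.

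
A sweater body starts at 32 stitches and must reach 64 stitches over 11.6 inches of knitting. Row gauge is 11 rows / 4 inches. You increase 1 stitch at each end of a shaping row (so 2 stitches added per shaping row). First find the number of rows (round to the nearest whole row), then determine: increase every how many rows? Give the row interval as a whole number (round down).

Increase every 2nd row.

Rows = 11.6 × 2.75 = 31.9 → 32 rows.
Stitches to add: 32 → 16 shaping rows (at 2 st each).
32 / 16 = 2.00 → every 2 rows.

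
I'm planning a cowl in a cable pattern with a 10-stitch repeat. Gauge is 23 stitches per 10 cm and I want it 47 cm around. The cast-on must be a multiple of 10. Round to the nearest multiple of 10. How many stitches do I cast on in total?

110 stitches.

23 / 10 = 2.3 sts per cm.
47 × 2.3 = 108.10 sts.
Nearest multiple of 10: 110.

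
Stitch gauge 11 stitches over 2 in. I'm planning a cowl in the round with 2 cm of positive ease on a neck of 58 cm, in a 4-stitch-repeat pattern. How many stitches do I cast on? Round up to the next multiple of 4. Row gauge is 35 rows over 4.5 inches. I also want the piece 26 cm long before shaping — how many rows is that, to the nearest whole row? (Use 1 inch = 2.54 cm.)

Cast on 132 stitches; work 80 rows.

Finished = 58 + 2 = 60 cm.
60 cm × 1/2.54 = 23.62 inches.
11/2 = 5.5 sts per in; 23.62 × 5.5 = 129.92 sts.
Next multiple of 4 → 132.
26 cm = 10.24 inches; × 7.778 = 79.62 → 80 rows.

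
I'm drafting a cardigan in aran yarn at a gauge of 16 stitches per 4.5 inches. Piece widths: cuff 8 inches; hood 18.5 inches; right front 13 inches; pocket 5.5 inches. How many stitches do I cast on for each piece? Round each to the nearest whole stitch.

Rate = 16/4.5 = 3.556 sts per in.
cuff: 8 × 3.556 = 28.44 → 28.
hood: 18.5 × 3.556 = 65.78 → 66.
right front: 13 × 3.556 = 46.22 → 46.
pocket: 5.5 × 3.556 = 19.56 → 20.

cuff 28; hood 66; right front 46; pocket 20.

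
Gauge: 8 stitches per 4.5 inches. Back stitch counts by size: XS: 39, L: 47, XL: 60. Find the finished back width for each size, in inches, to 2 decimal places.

XS 21.94 inches; L 26.44 inches; XL 33.75 inches.

8/4.5 = 1.778 sts per in.
XS: 39 / 1.778 = 21.938 → 21.94 in.
L: 47 / 1.778 = 26.438 → 26.44 in.
XL: 60 / 1.778 = 33.750 → 33.75 in.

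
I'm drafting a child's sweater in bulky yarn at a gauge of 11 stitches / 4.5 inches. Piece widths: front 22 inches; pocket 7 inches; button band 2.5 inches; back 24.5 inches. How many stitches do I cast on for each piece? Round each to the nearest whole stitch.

front 54; pocket 17; button band 6; back 60.

Rate = 11/4.5 = 2.444 sts per in.
front: 22 × 2.444 = 53.78 → 54.
pocket: 7 × 2.444 = 17.11 → 17.
button band: 2.5 × 2.444 = 6.11 → 6.
back: 24.5 × 2.444 = 59.89 → 60.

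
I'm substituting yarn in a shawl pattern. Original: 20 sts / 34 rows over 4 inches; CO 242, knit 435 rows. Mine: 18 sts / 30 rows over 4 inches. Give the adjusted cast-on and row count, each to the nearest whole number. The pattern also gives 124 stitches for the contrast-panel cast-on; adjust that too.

Stitches: 242 × 18/20 = 217.80 → 218.
Rows: 435 × 30/34 = 383.82 → 384.
contrast-panel cast-on: 124 × 18/20 = 111.60 → 112.

Cast on 218 stitches; work 384 rows; contrast-panel cast-on 112 stitches.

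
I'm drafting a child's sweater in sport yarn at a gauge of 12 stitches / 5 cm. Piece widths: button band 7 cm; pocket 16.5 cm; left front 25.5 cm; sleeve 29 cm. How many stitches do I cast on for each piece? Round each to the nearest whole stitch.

button band 17; pocket 40; left front 61; sleeve 70.

Rate = 12/5 = 2.4 sts per cm.
button band: 7 × 2.4 = 16.80 → 17.
pocket: 16.5 × 2.4 = 39.60 → 40.
left front: 25.5 × 2.4 = 61.20 → 61.
sleeve: 29 × 2.4 = 69.60 → 70.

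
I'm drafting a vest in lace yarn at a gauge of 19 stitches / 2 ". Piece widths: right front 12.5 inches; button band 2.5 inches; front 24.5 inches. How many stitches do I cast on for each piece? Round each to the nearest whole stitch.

Rate = 19/2 = 9.5 sts per in.
right front: 12.5 × 9.5 = 118.75 → 119.
button band: 2.5 × 9.5 = 23.75 → 24.
front: 24.5 × 9.5 = 232.75 → 233.

right front 119; button band 24; front 233.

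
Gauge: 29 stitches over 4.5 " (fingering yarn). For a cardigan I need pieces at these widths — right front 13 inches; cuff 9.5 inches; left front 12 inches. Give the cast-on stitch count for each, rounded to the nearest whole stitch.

Rate = 29/4.5 = 6.444 sts per in.
right front: 13 × 6.444 = 83.78 → 84.
cuff: 9.5 × 6.444 = 61.22 → 61.
left front: 12 × 6.444 = 77.33 → 77.

right front 84; cuff 61; left front 77.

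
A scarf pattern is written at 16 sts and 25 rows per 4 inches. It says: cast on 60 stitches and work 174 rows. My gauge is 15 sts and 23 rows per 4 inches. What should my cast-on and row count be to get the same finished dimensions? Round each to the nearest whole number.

Stitches: 60 × 15/16 = 56.25 → 56.
Rows: 174 × 23/25 = 160.08 → 160.

Cast on 56 stitches; work 160 rows.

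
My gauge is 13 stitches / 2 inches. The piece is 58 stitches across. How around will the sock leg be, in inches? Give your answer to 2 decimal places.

13 stitches / 2 inch = 6.5 stitches per inch.
58 / 6.5 = 8.923 inches.

8.92 inches.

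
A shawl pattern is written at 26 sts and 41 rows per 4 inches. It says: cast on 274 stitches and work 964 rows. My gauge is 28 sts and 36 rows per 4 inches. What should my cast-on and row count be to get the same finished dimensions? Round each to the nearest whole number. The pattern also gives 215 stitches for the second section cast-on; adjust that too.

Cast on 295 stitches; work 846 rows; second section cast-on 232 stitches.

Stitches: 274 × 28/26 = 295.08 → 295.
Rows: 964 × 36/41 = 846.44 → 846.
second section cast-on: 215 × 28/26 = 231.54 → 232.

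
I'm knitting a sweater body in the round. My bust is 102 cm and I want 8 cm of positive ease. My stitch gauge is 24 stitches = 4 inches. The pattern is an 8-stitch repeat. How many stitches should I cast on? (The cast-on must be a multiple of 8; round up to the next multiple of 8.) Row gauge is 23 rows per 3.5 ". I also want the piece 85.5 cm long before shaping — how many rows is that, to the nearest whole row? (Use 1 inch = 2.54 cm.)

Cast on 264 stitches; work 221 rows.

Finished = 102 + 8 = 110 cm.
110 cm × 1/2.54 = 43.31 inches.
24/4 = 6 sts per in; 43.31 × 6 = 259.84 sts.
Next multiple of 8 → 264.
85.5 cm = 33.66 inches; × 6.571 = 221.20 → 221 rows.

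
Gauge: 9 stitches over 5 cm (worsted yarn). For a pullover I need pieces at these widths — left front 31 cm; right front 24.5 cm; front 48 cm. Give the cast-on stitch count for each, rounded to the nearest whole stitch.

left front 56; right front 44; front 86.

Rate = 9/5 = 1.8 sts per cm.
left front: 31 × 1.8 = 55.80 → 56.
right front: 24.5 × 1.8 = 44.10 → 44.
front: 48 × 1.8 = 86.40 → 86.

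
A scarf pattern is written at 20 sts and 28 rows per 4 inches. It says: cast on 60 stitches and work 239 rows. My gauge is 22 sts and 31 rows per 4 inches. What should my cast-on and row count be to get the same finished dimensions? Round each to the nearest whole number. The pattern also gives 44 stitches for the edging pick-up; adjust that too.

Stitches: 60 × 22/20 = 66.00 → 66.
Rows: 239 × 31/28 = 264.61 → 265.
edging pick-up: 44 × 22/20 = 48.40 → 48.

Cast on 66 stitches; work 265 rows; edging pick-up 48 stitches.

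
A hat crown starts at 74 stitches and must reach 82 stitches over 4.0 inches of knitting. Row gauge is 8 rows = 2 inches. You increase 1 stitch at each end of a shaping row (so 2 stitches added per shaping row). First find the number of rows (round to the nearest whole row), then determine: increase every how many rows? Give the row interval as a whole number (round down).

Rows = 4.0 × 4 = 16.0 → 16 rows.
Stitches to add: 8 → 4 shaping rows (at 2 st each).
16 / 4 = 4.00 → every 4 rows.

Increase every 4th row.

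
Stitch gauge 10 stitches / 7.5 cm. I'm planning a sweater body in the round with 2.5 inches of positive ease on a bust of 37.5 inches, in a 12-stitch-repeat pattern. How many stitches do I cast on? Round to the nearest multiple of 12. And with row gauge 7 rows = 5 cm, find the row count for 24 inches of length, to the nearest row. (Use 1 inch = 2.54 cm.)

Finished = 37.5 + 2.5 = 40 inches.
40 inches × 2.54 = 101.60 cm.
10/7.5 = 1.333 sts per cm; 101.60 × 1.333 = 135.47 sts.
Nearest multiple of 12 → 132.
24 inches = 60.96 cm; × 1.4 = 85.34 → 85 rows.

Cast on 132 stitches; work 85 rows.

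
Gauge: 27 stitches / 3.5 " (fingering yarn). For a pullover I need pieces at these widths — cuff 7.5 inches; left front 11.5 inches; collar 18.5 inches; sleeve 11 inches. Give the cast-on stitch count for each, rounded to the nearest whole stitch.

cuff 58; left front 89; collar 143; sleeve 85.

Rate = 27/3.5 = 7.714 sts per in.
cuff: 7.5 × 7.714 = 57.86 → 58.
left front: 11.5 × 7.714 = 88.71 → 89.
collar: 18.5 × 7.714 = 142.71 → 143.
sleeve: 11 × 7.714 = 84.86 → 85.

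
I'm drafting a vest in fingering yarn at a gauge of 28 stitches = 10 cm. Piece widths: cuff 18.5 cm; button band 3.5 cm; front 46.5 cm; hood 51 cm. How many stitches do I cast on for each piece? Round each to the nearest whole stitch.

cuff 52; button band 10; front 130; hood 143.

Rate = 28/10 = 2.8 sts per cm.
cuff: 18.5 × 2.8 = 51.80 → 52.
button band: 3.5 × 2.8 = 9.80 → 10.
front: 46.5 × 2.8 = 130.20 → 130.
hood: 51 × 2.8 = 142.80 → 143.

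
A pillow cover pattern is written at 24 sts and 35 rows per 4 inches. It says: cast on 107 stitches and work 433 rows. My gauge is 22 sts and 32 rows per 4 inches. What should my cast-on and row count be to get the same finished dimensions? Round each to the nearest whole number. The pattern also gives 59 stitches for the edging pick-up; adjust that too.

Stitches: 107 × 22/24 = 98.08 → 98.
Rows: 433 × 32/35 = 395.89 → 396.
edging pick-up: 59 × 22/24 = 54.08 → 54.

Cast on 98 stitches; work 396 rows; edging pick-up 54 stitches.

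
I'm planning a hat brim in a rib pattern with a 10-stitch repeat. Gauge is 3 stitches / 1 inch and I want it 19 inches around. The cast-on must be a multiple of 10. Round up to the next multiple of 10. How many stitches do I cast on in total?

3 / 1 = 3 sts per inch.
19 × 3 = 57.00 sts.
Next multiple of 10: 60.

CO 60 sts.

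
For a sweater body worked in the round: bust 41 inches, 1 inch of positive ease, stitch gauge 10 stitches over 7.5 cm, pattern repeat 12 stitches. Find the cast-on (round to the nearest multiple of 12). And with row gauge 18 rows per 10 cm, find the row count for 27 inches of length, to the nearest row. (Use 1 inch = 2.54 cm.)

Finished = 41 + 1 = 42 inches.
42 inches × 2.54 = 106.68 cm.
10/7.5 = 1.333 sts per cm; 106.68 × 1.333 = 142.24 sts.
Nearest multiple of 12 → 144.
27 inches = 68.58 cm; × 1.8 = 123.44 → 123 rows.

Cast on 144 stitches; work 123 rows.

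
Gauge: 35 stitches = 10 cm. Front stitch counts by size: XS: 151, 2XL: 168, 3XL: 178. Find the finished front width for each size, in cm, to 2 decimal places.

35/10 = 3.5 sts per cm.
XS: 151 / 3.5 = 43.143 → 43.14 cm.
2XL: 168 / 3.5 = 48.000 → 48.00 cm.
3XL: 178 / 3.5 = 50.857 → 50.86 cm.

XS 43.14 cm; 2XL 48.00 cm; 3XL 50.86 cm.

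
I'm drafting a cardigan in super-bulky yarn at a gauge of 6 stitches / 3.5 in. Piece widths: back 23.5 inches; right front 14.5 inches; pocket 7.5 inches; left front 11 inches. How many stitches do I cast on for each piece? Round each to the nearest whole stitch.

Rate = 6/3.5 = 1.714 sts per in.
back: 23.5 × 1.714 = 40.29 → 40.
right front: 14.5 × 1.714 = 24.86 → 25.
pocket: 7.5 × 1.714 = 12.86 → 13.
left front: 11 × 1.714 = 18.86 → 19.

back 40; right front 25; pocket 13; left front 19.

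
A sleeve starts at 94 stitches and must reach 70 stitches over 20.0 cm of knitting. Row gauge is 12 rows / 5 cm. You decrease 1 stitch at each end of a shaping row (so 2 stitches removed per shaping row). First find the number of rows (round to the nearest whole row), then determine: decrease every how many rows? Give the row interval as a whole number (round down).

Decrease every 4th row.

Rows = 20.0 × 2.4 = 48.0 → 48 rows.
Stitches to remove: 24 → 12 shaping rows (at 2 st each).
48 / 12 = 4.00 → every 4 rows.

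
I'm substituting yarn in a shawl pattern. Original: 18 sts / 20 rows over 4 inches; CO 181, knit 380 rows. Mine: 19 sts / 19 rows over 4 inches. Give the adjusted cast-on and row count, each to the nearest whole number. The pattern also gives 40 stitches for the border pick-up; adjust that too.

Stitches: 181 × 19/18 = 191.06 → 191.
Rows: 380 × 19/20 = 361.00 → 361.
border pick-up: 40 × 19/18 = 42.22 → 42.

Cast on 191 stitches; work 361 rows; border pick-up 42 stitches.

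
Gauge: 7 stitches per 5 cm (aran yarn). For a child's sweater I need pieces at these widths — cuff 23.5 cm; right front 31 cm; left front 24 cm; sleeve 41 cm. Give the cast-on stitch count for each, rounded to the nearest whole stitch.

Rate = 7/5 = 1.4 sts per cm.
cuff: 23.5 × 1.4 = 32.90 → 33.
right front: 31 × 1.4 = 43.40 → 43.
left front: 24 × 1.4 = 33.60 → 34.
sleeve: 41 × 1.4 = 57.40 → 57.

cuff 33; right front 43; left front 34; sleeve 57.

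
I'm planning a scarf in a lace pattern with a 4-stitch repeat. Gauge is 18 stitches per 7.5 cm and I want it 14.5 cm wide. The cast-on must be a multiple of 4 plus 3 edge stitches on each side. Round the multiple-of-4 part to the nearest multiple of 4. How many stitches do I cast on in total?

18 / 7.5 = 2.4 sts per cm.
14.5 × 2.4 = 34.80 sts.
Less 6 edge sts → 28.80 for the repeat.
Nearest multiple of 4: 28.
Add back 6 edge sts → 34.

34 stitches.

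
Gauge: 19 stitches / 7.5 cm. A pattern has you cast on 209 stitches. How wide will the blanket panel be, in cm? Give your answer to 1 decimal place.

19 stitches / 7.5 cm = 2.533 stitches per cm.
209 / 2.533 = 82.50 cm.

82.5 cm.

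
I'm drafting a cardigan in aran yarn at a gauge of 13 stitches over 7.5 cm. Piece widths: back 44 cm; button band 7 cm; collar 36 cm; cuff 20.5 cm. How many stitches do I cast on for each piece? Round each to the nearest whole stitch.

Rate = 13/7.5 = 1.733 sts per cm.
back: 44 × 1.733 = 76.27 → 76.
button band: 7 × 1.733 = 12.13 → 12.
collar: 36 × 1.733 = 62.40 → 62.
cuff: 20.5 × 1.733 = 35.53 → 36.

back 76; button band 12; collar 62; cuff 36.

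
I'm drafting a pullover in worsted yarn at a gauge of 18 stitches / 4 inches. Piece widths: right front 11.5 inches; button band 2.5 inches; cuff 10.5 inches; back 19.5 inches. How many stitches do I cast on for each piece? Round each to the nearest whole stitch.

right front 52; button band 11; cuff 47; back 88.

Rate = 18/4 = 4.5 sts per in.
right front: 11.5 × 4.5 = 51.75 → 52.
button band: 2.5 × 4.5 = 11.25 → 11.
cuff: 10.5 × 4.5 = 47.25 → 47.
back: 19.5 × 4.5 = 87.75 → 88.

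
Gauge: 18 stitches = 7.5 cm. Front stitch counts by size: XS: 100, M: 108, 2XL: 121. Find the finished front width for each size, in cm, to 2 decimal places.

18/7.5 = 2.4 sts per cm.
XS: 100 / 2.4 = 41.667 → 41.67 cm.
M: 108 / 2.4 = 45.000 → 45.00 cm.
2XL: 121 / 2.4 = 50.417 → 50.42 cm.

XS 41.67 cm; M 45.00 cm; 2XL 50.42 cm.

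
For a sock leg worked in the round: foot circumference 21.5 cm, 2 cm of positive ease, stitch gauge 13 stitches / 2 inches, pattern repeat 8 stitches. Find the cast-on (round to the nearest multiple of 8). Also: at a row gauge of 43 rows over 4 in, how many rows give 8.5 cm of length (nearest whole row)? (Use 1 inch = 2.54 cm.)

Cast on 64 stitches; work 36 rows.

Finished = 21.5 + 2 = 23.5 cm.
23.5 cm × 1/2.54 = 9.25 inches.
13/2 = 6.5 sts per in; 9.25 × 6.5 = 60.14 sts.
Nearest multiple of 8 → 64.
8.5 cm = 3.35 inches; × 10.75 = 35.97 → 36 rows.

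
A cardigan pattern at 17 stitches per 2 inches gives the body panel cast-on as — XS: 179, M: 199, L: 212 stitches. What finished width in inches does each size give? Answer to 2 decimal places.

17/2 = 8.5 sts per in.
XS: 179 / 8.5 = 21.059 → 21.06 in.
M: 199 / 8.5 = 23.412 → 23.41 in.
L: 212 / 8.5 = 24.941 → 24.94 in.

XS 21.06 inches; M 23.41 inches; L 24.94 inches.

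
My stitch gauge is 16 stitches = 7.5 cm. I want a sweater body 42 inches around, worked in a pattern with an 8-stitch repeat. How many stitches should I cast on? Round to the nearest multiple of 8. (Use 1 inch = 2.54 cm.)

42 in = 42 × 2.54 = 106.68 cm.
16 / 7.5 = 2.133 sts/cm.
106.68 × 2.133 = 227.58 sts.
→ 224.

CO 224 sts.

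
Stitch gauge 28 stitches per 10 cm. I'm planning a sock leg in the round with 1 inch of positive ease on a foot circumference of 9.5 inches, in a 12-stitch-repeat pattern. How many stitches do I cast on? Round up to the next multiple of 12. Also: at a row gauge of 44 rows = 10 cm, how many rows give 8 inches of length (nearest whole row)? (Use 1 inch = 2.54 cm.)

Cast on 84 stitches; work 89 rows.

Finished = 9.5 + 1 = 10.5 inches.
10.5 inches × 2.54 = 26.67 cm.
28/10 = 2.8 sts per cm; 26.67 × 2.8 = 74.68 sts.
Next multiple of 12 → 84.
8 inches = 20.32 cm; × 4.4 = 89.41 → 89 rows.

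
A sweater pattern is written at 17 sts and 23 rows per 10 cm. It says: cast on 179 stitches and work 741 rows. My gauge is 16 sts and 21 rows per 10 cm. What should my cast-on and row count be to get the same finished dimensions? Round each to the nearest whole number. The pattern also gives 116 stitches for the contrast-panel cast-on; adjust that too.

Cast on 168 stitches; work 677 rows; contrast-panel cast-on 109 stitches.

Stitches: 179 × 16/17 = 168.47 → 168.
Rows: 741 × 21/23 = 676.57 → 677.
contrast-panel cast-on: 116 × 16/17 = 109.18 → 109.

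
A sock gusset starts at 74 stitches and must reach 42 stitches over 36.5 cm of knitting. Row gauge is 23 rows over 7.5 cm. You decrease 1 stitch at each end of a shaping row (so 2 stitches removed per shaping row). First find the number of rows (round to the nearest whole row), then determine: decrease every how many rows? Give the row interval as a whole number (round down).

Rows = 36.5 × 3.067 = 111.9 → 112 rows.
Stitches to remove: 32 → 16 shaping rows (at 2 st each).
112 / 16 = 7.00 → every 7 rows.

Decrease every 7th row.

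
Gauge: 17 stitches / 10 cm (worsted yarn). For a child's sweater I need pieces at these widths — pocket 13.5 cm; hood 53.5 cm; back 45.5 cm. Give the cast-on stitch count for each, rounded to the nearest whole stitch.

Rate = 17/10 = 1.7 sts per cm.
pocket: 13.5 × 1.7 = 22.95 → 23.
hood: 53.5 × 1.7 = 90.95 → 91.
back: 45.5 × 1.7 = 77.35 → 77.

pocket 23; hood 91; back 77.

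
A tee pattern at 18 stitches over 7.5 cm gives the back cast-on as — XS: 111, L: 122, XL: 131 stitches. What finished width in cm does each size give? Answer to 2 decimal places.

18/7.5 = 2.4 sts per cm.
XS: 111 / 2.4 = 46.250 → 46.25 cm.
L: 122 / 2.4 = 50.833 → 50.83 cm.
XL: 131 / 2.4 = 54.583 → 54.58 cm.

XS 46.25 cm; L 50.83 cm; XL 54.58 cm.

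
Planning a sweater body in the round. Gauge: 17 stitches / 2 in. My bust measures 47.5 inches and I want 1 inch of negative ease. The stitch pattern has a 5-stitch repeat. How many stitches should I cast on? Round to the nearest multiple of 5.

Finished = 47.5 − 1 = 46.5 inches.
17 / 2 = 8.5 sts/in.
46.5 × 8.5 = 395.25 sts.
Nearest multiple of 5: 395.

CO 395 sts.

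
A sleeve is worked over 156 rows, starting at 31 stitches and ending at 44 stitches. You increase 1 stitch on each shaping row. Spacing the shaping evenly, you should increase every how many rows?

Stitches to add: |44 − 31| = 13.
Shaping rows needed: 13 / 1 = 13.
156 rows / 13 = every 12 rows.

Increase every 12th row.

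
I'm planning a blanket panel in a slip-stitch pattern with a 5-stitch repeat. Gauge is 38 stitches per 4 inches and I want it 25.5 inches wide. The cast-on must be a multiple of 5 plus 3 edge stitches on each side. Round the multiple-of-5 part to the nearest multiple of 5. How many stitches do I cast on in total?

Cast on 241 stitches.

38 / 4 = 9.5 sts per inch.
25.5 × 9.5 = 242.25 sts.
Less 6 edge sts → 236.25 for the repeat.
Nearest multiple of 5: 235.
Add back 6 edge sts → 241.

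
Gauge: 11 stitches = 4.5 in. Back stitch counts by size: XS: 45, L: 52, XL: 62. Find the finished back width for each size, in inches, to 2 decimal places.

11/4.5 = 2.444 sts per in.
XS: 45 / 2.444 = 18.409 → 18.41 in.
L: 52 / 2.444 = 21.273 → 21.27 in.
XL: 62 / 2.444 = 25.364 → 25.36 in.

XS 18.41 inches; L 21.27 inches; XL 25.36 inches.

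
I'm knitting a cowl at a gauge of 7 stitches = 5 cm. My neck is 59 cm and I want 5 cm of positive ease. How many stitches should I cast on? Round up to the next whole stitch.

Finished = 59 + 5 = 64 cm.
7 / 5 = 1.4 sts per cm.
64.00 × 1.4 = 89.60 sts.
→ 90 sts.

CO 90 sts.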